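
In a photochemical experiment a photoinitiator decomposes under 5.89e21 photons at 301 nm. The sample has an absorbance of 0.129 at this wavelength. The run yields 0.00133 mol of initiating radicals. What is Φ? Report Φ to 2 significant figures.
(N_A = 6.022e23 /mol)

Φ = 0.53

Moles of photons: 5.89e21 / 6.022e23 = 0.009781 mol.
Fraction absorbed: 1 − 10^(−0.129) = 0.2570.
Photons absorbed: 0.2570 × 0.009781 = 0.002514 mol.
Φ = 0.00133 mol / 0.002514 mol photons = 0.53.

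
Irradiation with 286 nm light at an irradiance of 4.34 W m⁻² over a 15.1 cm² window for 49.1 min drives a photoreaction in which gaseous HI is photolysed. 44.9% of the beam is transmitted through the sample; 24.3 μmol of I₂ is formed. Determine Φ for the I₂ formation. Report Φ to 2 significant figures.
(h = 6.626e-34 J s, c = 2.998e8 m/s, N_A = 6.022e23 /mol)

Φ = 0.96

Product: 24.3 μmol = 2.43e-5 mol.
Photon energy at 286 nm: hc/λ = (6.626e-34)(2.998e8)/(286e-9) = 6.946e-19 J.
Energy delivered: (4.34 W m⁻²)(15.1e-4 m²)(2946 s) = 19.31 J.
Photons incident: 19.31 / 6.946e-19 = 2.780e19, i.e. 2.780e19/6.022e23 = 4.616e-5 mol.
Fraction absorbed: 1 − 44.9/100 = 0.5510.
Photons absorbed: 0.5510 × 4.616e-5 = 2.543e-5 mol.
Φ = 2.43e-5 mol / 2.543e-5 mol photons = 0.96.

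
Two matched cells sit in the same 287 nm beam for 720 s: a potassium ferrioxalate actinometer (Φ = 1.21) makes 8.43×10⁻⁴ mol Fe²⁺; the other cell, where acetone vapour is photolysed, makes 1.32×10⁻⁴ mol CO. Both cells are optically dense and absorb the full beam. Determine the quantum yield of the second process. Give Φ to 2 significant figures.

Photons absorbed by the actinometer: 8.43×10⁻⁴ / 1.21 = 6.967×10⁻⁴ mol.
Φ(unknown) = 1.32×10⁻⁴ / 6.967×10⁻⁴ = 0.19.

Φ = 0.19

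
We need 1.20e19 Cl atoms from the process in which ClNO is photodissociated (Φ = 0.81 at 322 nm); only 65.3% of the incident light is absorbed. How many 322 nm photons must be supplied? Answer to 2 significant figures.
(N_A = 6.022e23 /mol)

Product: 1.20e19 / 6.022e23 = 1.993e-5 mol.
Photons that must be absorbed: 1.993e-5 / 0.81 = 2.460e-5 mol.
Incident photons needed: 2.460e-5 / 0.653 = 3.767e-5 mol.
Photon count: 3.767e-5 × 6.022e23 = 2.3e19.

2.3e19 photons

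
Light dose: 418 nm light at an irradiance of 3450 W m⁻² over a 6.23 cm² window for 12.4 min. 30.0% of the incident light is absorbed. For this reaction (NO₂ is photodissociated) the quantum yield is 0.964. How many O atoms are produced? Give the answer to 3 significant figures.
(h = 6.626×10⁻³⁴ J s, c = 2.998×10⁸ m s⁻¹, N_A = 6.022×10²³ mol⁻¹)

9.73×10²⁰ atoms

Photon energy at 418 nm: hc/λ = (6.626×10⁻³⁴)(2.998×10⁸)/(418×10⁻⁹) = 4.752×10⁻¹⁹ J.
Energy delivered: (3450 W m⁻²)(6.23×10⁻⁴ m²)(744 s) = 1599 J.
Photons incident: 1599 / 4.752×10⁻¹⁹ = 3.365×10²¹, i.e. 3.365×10²¹/6.022×10²³ = 0.005588 mol.
Photons absorbed: 0.300 × 0.005588 = 0.001676 mol.
Product: Φ × n_abs = 0.964 × 0.001676 = 0.001616 mol.
As a count: 0.001616 × 6.022×10²³ = 9.73×10²⁰.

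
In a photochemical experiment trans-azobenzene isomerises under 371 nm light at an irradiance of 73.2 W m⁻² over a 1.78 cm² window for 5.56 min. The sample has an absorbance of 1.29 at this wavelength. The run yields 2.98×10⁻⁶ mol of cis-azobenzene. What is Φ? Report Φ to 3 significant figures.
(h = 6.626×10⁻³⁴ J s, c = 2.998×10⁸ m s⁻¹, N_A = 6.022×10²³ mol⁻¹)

Φ = 0.233

Photon energy at 371 nm: hc/λ = (6.626×10⁻³⁴)(2.998×10⁸)/(371×10⁻⁹) = 5.354×10⁻¹⁹ J.
Energy delivered: (73.2 W m⁻²)(1.78×10⁻⁴ m²)(333.6 s) = 4.347 J.
Photons incident: 4.347 / 5.354×10⁻¹⁹ = 8.119×10¹⁸, i.e. 8.119×10¹⁸/6.022×10²³ = 1.348×10⁻⁵ mol.
Fraction absorbed: 1 − 10^(−1.29) = 0.9487.
Photons absorbed: 0.9487 × 1.348×10⁻⁵ = 1.279×10⁻⁵ mol.
Φ = 2.98×10⁻⁶ mol / 1.279×10⁻⁵ mol photons = 0.233.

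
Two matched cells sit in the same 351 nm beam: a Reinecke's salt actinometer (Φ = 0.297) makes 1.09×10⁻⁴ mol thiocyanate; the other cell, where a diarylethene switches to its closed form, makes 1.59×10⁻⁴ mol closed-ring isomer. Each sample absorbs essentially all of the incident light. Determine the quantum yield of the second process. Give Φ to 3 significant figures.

Photons absorbed by the actinometer: 1.09×10⁻⁴ / 0.297 = 3.670×10⁻⁴ mol.
Φ(unknown) = 1.59×10⁻⁴ / 3.670×10⁻⁴ = 0.433.

Φ = 0.433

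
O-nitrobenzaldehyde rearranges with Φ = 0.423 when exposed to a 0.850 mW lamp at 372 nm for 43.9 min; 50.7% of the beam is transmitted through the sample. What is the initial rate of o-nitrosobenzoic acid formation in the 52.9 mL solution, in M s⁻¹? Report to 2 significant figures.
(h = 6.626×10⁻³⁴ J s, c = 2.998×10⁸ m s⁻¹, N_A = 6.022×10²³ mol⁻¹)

1.0×10⁻⁸ M s⁻¹

Photon energy at 372 nm: hc/λ = (6.626×10⁻³⁴)(2.998×10⁸)/(372×10⁻⁹) = 5.340×10⁻¹⁹ J.
Energy delivered: (0.850 mW)(2634 s) = 2.239 J.
Photons incident: 2.239 / 5.340×10⁻¹⁹ = 4.193×10¹⁸, i.e. 4.193×10¹⁸/6.022×10²³ = 6.963×10⁻⁶ mol.
Fraction absorbed: 1 − 50.7/100 = 0.4930.
Photons absorbed: 0.4930 × 6.963×10⁻⁶ = 3.433×10⁻⁶ mol.
Product formed: 0.423 × 3.433×10⁻⁶ = 1.452×10⁻⁶ mol.
Rate: 1.452×10⁻⁶ mol / (2634 s × 0.0529 L) = 1.0×10⁻⁸ M s⁻¹.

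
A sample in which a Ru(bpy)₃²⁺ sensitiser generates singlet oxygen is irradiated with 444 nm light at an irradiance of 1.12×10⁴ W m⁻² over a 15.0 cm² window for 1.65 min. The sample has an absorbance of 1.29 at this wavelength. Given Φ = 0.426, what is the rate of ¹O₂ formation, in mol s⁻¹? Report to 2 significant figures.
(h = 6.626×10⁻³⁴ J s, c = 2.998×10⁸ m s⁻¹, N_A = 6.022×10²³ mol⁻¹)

Photon energy at 444 nm: hc/λ = (6.626×10⁻³⁴)(2.998×10⁸)/(444×10⁻⁹) = 4.474×10⁻¹⁹ J.
Energy delivered: (1.12×10⁴ W m⁻²)(15.0×10⁻⁴ m²)(99 s) = 1663 J.
Photons incident: 1663 / 4.474×10⁻¹⁹ = 3.717×10²¹, i.e. 3.717×10²¹/6.022×10²³ = 0.006172 mol.
Fraction absorbed: 1 − 10^(−1.29) = 0.9487.
Photons absorbed: 0.9487 × 0.006172 = 0.005855 mol.
Product formed: 0.426 × 0.005855 = 0.002494 mol.
Rate: 0.002494 / 99 s = 2.5×10⁻⁵ mol s⁻¹.

2.5×10⁻⁵ mol s⁻¹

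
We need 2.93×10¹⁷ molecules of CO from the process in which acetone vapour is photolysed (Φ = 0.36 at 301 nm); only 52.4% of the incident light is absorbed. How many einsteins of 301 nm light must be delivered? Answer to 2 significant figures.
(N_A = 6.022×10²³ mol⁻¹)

2.6×10⁻⁶ einstein

Product: 2.93×10¹⁷ / 6.022×10²³ = 4.865×10⁻⁷ mol.
Photons that must be absorbed: 4.865×10⁻⁷ / 0.36 = 1.351×10⁻⁶ mol.
Incident photons needed: 1.351×10⁻⁶ / 0.524 = 2.578×10⁻⁶ mol.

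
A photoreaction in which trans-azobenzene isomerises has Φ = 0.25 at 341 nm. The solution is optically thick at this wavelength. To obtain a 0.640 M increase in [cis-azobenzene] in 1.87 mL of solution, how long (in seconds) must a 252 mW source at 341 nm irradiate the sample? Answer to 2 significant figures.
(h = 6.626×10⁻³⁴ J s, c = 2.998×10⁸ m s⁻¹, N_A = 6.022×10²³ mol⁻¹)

Product: (0.640 M)(0.00187 L) = 0.001197 mol.
Photons that must be absorbed: 0.001197 / 0.25 = 0.004788 mol.
Photon energy: hc/λ = 5.825×10⁻¹⁹ J; per mole, 3.508×10⁵ J mol⁻¹.
Energy required: 0.004788 × 3.508×10⁵ = 1680 J.
Time: 1680 J / 0.252 W = 6700 s.

t ≈ 6700 s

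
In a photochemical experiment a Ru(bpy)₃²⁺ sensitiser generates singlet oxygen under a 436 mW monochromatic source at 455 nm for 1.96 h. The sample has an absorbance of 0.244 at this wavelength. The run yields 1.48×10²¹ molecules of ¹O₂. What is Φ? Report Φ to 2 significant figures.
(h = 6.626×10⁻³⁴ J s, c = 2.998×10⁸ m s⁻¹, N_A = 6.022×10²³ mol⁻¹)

Product: 1.48×10²¹ / 6.022×10²³ = 0.002458 mol.
Photon energy at 455 nm: hc/λ = (6.626×10⁻³⁴)(2.998×10⁸)/(455×10⁻⁹) = 4.366×10⁻¹⁹ J.
Energy delivered: (436 mW)(7056 s) = 3076 J.
Photons incident: 3076 / 4.366×10⁻¹⁹ = 7.045×10²¹, i.e. 7.045×10²¹/6.022×10²³ = 0.01170 mol.
Fraction absorbed: 1 − 10^(−0.244) = 0.4298.
Photons absorbed: 0.4298 × 0.01170 = 0.005029 mol.
Φ = 0.002458 mol / 0.005029 mol photons = 0.49.

Φ = 0.49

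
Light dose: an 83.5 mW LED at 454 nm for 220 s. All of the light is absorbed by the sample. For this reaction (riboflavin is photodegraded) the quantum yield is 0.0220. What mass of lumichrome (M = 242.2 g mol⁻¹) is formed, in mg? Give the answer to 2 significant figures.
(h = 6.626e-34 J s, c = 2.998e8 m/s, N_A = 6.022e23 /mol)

Photon energy at 454 nm: hc/λ = (6.626e-34)(2.998e8)/(454e-9) = 4.375e-19 J.
Energy delivered: (83.5 mW)(220 s) = 18.37 J.
Photons incident: 18.37 / 4.375e-19 = 4.199e19, i.e. 4.199e19/6.022e23 = 6.973e-5 mol.
Product: Φ × n_abs = 0.0220 × 6.973e-5 = 1.534e-6 mol.
Mass: 1.534e-6 × 242.2 = 3.715e-4 g = 0.37 mg.

0.37 mg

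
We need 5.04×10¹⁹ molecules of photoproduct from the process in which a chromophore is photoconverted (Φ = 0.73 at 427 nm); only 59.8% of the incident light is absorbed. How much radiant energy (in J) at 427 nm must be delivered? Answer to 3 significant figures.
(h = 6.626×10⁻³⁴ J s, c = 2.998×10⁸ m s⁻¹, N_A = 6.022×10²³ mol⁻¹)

53.7 J

Product: 5.04×10¹⁹ / 6.022×10²³ = 8.369×10⁻⁵ mol.
Photons that must be absorbed: 8.369×10⁻⁵ / 0.73 = 1.146×10⁻⁴ mol.
Incident photons needed: 1.146×10⁻⁴ / 0.598 = 1.916×10⁻⁴ mol.
Photon energy: hc/λ = 4.652×10⁻¹⁹ J; per mole, 2.801×10⁵ J mol⁻¹.
Energy required: 1.916×10⁻⁴ × 2.801×10⁵ = 53.7 J.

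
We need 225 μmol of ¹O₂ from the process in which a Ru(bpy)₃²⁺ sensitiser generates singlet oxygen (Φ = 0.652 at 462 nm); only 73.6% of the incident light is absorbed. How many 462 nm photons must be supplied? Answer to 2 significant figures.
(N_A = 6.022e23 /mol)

2.8e20 photons

Product: 225 μmol = 2.25e-4 mol.
Photons that must be absorbed: 2.25e-4 / 0.652 = 3.451e-4 mol.
Incident photons needed: 3.451e-4 / 0.736 = 4.689e-4 mol.
Photon count: 4.689e-4 × 6.022e23 = 2.8e20.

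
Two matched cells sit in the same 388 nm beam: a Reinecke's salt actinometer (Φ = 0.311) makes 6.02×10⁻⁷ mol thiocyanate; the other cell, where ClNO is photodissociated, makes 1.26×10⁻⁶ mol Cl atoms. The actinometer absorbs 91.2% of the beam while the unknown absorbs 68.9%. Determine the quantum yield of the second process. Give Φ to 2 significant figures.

Φ = 0.86

Photons absorbed by the actinometer: 6.02×10⁻⁷ / 0.311 = 1.936×10⁻⁶ mol.
Incident flux: 1.936×10⁻⁶ / 0.912 = 2.123×10⁻⁶ einstein.
Absorbed by unknown: 0.689 × 2.123×10⁻⁶ = 1.463×10⁻⁶ mol.
Φ(unknown) = 1.26×10⁻⁶ / 1.463×10⁻⁶ = 0.86.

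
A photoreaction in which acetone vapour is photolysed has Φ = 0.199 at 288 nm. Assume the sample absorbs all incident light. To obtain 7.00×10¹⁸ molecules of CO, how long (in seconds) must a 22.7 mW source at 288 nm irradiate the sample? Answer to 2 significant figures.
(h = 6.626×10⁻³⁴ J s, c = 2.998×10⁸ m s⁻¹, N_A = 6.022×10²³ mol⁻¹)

Product: 7.00×10¹⁸ / 6.022×10²³ = 1.162×10⁻⁵ mol.
Photons that must be absorbed: 1.162×10⁻⁵ / 0.199 = 5.839×10⁻⁵ mol.
Photon energy: hc/λ = 6.897×10⁻¹⁹ J; per mole, 4.153×10⁵ J mol⁻¹.
Energy required: 5.839×10⁻⁵ × 4.153×10⁵ = 24.25 J.
Time: 24.25 J / 0.0227 W = 1100 s.

t ≈ 1100 s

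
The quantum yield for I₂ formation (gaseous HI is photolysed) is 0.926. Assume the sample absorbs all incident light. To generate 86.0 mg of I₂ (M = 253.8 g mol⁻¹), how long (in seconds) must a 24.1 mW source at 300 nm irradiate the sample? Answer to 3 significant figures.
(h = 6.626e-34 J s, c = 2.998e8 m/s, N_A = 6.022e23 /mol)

t ≈ 6050 s

Product: 86.0 mg / 253.8 g mol⁻¹ = 3.388e-4 mol.
Photons that must be absorbed: 3.388e-4 / 0.926 = 3.659e-4 mol.
Photon energy: hc/λ = 6.622e-19 J; per mole, 3.988e5 J mol⁻¹.
Energy required: 3.659e-4 × 3.988e5 = 145.9 J.
Time: 145.9 J / 0.0241 W = 6050 s.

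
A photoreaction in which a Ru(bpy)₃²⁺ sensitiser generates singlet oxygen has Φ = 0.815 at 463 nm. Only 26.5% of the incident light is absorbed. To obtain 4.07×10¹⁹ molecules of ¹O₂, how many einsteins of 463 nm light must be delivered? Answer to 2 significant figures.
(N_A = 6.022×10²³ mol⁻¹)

3.1×10⁻⁴ einstein

Product: 4.07×10¹⁹ / 6.022×10²³ = 6.759×10⁻⁵ mol.
Photons that must be absorbed: 6.759×10⁻⁵ / 0.815 = 8.293×10⁻⁵ mol.
Incident photons needed: 8.293×10⁻⁵ / 0.265 = 3.129×10⁻⁴ mol.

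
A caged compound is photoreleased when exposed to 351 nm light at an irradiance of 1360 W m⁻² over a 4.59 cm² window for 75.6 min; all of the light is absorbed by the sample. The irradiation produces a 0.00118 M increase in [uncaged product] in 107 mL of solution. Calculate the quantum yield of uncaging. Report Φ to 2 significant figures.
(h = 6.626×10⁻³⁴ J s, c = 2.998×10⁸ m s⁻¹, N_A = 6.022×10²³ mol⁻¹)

Φ = 0.015

Product: (0.00118 M)(0.107 L) = 1.263×10⁻⁴ mol.
Photon energy at 351 nm: hc/λ = (6.626×10⁻³⁴)(2.998×10⁸)/(351×10⁻⁹) = 5.659×10⁻¹⁹ J.
Energy delivered: (1360 W m⁻²)(4.59×10⁻⁴ m²)(4536 s) = 2832 J.
Photons incident: 2832 / 5.659×10⁻¹⁹ = 5.004×10²¹, i.e. 5.004×10²¹/6.022×10²³ = 0.008310 mol.
Φ = 1.263×10⁻⁴ mol / 0.008310 mol photons = 0.015.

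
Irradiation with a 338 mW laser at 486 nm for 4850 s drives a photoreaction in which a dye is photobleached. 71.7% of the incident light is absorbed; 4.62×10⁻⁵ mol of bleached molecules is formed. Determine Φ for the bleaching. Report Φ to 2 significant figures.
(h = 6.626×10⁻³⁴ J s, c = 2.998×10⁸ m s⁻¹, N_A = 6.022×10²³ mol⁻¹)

Photon energy at 486 nm: hc/λ = (6.626×10⁻³⁴)(2.998×10⁸)/(486×10⁻⁹) = 4.087×10⁻¹⁹ J.
Energy delivered: (338 mW)(4850 s) = 1639 J.
Photons incident: 1639 / 4.087×10⁻¹⁹ = 4.010×10²¹, i.e. 4.010×10²¹/6.022×10²³ = 0.006659 mol.
Photons absorbed: 0.717 × 0.006659 = 0.004775 mol.
Φ = 4.62×10⁻⁵ mol / 0.004775 mol photons = 0.0097.

Φ = 0.0097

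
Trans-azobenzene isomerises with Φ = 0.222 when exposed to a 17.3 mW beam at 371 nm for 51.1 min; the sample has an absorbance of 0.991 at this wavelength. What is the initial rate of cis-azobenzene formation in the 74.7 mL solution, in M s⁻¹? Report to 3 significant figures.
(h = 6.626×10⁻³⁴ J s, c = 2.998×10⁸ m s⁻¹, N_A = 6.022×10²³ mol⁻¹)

1.43×10⁻⁷ M s⁻¹

Photon energy at 371 nm: hc/λ = (6.626×10⁻³⁴)(2.998×10⁸)/(371×10⁻⁹) = 5.354×10⁻¹⁹ J.
Energy delivered: (17.3 mW)(3066 s) = 53.04 J.
Photons incident: 53.04 / 5.354×10⁻¹⁹ = 9.907×10¹⁹, i.e. 9.907×10¹⁹/6.022×10²³ = 1.645×10⁻⁴ mol.
Fraction absorbed: 1 − 10^(−0.991) = 0.8979.
Photons absorbed: 0.8979 × 1.645×10⁻⁴ = 1.477×10⁻⁴ mol.
Product formed: 0.222 × 1.477×10⁻⁴ = 3.279×10⁻⁵ mol.
Rate: 3.279×10⁻⁵ mol / (3066 s × 0.0747 L) = 1.43×10⁻⁷ M s⁻¹.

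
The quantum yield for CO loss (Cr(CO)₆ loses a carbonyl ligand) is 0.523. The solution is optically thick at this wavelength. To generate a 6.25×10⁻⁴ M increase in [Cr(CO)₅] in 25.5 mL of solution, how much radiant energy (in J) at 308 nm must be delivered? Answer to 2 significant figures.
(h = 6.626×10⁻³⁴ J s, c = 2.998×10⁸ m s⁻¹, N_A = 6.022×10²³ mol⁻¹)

12 J

Product: (6.25×10⁻⁴ M)(0.0255 L) = 1.594×10⁻⁵ mol.
Photons that must be absorbed: 1.594×10⁻⁵ / 0.523 = 3.048×10⁻⁵ mol.
Photon energy: hc/λ = 6.450×10⁻¹⁹ J; per mole, 3.884×10⁵ J mol⁻¹.
Energy required: 3.048×10⁻⁵ × 3.884×10⁵ = 12 J.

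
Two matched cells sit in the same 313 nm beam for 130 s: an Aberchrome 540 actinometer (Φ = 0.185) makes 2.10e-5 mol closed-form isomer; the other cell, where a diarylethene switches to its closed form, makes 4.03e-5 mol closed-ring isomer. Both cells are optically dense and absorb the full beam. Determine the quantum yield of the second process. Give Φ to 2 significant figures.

Φ = 0.36

Photons absorbed by the actinometer: 2.10e-5 / 0.185 = 1.135e-4 mol.
Φ(unknown) = 4.03e-5 / 1.135e-4 = 0.36.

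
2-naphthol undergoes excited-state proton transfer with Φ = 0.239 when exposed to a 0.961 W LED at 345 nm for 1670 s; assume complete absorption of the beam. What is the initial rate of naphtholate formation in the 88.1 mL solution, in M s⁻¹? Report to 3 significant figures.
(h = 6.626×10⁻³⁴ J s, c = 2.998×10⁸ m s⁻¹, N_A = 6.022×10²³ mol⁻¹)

Photon energy at 345 nm: hc/λ = (6.626×10⁻³⁴)(2.998×10⁸)/(345×10⁻⁹) = 5.758×10⁻¹⁹ J.
Energy delivered: (0.961 W)(1670 s) = 1605 J.
Photons incident: 1605 / 5.758×10⁻¹⁹ = 2.787×10²¹, i.e. 2.787×10²¹/6.022×10²³ = 0.004628 mol.
Product formed: 0.239 × 0.004628 = 0.001106 mol.
Rate: 0.001106 mol / (1670 s × 0.0881 L) = 7.52×10⁻⁶ M s⁻¹.

7.52×10⁻⁶ M s⁻¹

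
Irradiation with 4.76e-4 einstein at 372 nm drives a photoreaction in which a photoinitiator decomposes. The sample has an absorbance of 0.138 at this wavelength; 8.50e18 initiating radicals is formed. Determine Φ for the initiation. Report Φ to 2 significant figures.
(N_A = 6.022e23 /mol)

Φ = 0.11

Product: 8.50e18 / 6.022e23 = 1.411e-5 mol.
Fraction absorbed: 1 − 10^(−0.138) = 0.2722.
Photons absorbed: 0.2722 × 4.76e-4 = 1.296e-4 mol.
Φ = 1.411e-5 mol / 1.296e-4 mol photons = 0.11.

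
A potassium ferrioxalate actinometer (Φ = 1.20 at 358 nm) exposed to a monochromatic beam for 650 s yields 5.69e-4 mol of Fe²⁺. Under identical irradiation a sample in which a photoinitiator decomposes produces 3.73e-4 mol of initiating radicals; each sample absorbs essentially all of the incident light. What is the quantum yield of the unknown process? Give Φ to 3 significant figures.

Φ = 0.787

Photons absorbed by the actinometer: 5.69e-4 / 1.20 = 4.742e-4 mol.
Φ(unknown) = 3.73e-4 / 4.742e-4 = 0.787.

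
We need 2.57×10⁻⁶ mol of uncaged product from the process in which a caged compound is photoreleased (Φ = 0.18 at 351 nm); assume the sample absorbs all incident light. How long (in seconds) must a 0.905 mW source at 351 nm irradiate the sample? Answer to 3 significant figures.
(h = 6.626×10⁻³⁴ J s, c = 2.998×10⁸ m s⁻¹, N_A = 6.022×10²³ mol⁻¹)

Photons that must be absorbed: 2.57×10⁻⁶ / 0.18 = 1.428×10⁻⁵ mol.
Photon energy: hc/λ = 5.659×10⁻¹⁹ J; per mole, 3.408×10⁵ J mol⁻¹.
Energy required: 1.428×10⁻⁵ × 3.408×10⁵ = 4.867 J.
Time: 4.867 J / 0.000905 W = 5380 s.

t ≈ 5380 s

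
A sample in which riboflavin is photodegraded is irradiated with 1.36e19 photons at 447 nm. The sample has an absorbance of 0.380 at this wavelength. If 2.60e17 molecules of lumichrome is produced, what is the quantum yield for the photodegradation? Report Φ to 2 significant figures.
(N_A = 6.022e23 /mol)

Product: 2.60e17 / 6.022e23 = 4.318e-7 mol.
Moles of photons: 1.36e19 / 6.022e23 = 2.258e-5 mol.
Fraction absorbed: 1 − 10^(−0.380) = 0.5831.
Photons absorbed: 0.5831 × 2.258e-5 = 1.317e-5 mol.
Φ = 4.318e-7 mol / 1.317e-5 mol photons = 0.033.

Φ = 0.033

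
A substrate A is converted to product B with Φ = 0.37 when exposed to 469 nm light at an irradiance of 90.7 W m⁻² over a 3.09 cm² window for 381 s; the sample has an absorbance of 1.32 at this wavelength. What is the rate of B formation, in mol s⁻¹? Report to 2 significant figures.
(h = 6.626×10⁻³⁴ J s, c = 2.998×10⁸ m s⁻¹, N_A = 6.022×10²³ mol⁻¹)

3.9×10⁻⁸ mol s⁻¹

Photon energy at 469 nm: hc/λ = (6.626×10⁻³⁴)(2.998×10⁸)/(469×10⁻⁹) = 4.236×10⁻¹⁹ J.
Energy delivered: (90.7 W m⁻²)(3.09×10⁻⁴ m²)(381 s) = 10.68 J.
Photons incident: 10.68 / 4.236×10⁻¹⁹ = 2.521×10¹⁹, i.e. 2.521×10¹⁹/6.022×10²³ = 4.186×10⁻⁵ mol.
Fraction absorbed: 1 − 10^(−1.32) = 0.9521.
Photons absorbed: 0.9521 × 4.186×10⁻⁵ = 3.985×10⁻⁵ mol.
Product formed: 0.37 × 3.985×10⁻⁵ = 1.474×10⁻⁵ mol.
Rate: 1.474×10⁻⁵ / 381 s = 3.9×10⁻⁸ mol s⁻¹.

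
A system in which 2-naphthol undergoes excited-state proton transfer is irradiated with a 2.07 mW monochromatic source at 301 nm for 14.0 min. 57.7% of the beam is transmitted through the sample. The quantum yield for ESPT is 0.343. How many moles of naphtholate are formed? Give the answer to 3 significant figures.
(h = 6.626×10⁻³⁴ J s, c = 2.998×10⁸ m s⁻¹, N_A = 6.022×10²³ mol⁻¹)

Photon energy at 301 nm: hc/λ = (6.626×10⁻³⁴)(2.998×10⁸)/(301×10⁻⁹) = 6.600×10⁻¹⁹ J.
Energy delivered: (2.07 mW)(840 s) = 1.739 J.
Photons incident: 1.739 / 6.600×10⁻¹⁹ = 2.635×10¹⁸, i.e. 2.635×10¹⁸/6.022×10²³ = 4.376×10⁻⁶ mol.
Fraction absorbed: 1 − 57.7/100 = 0.4230.
Photons absorbed: 0.4230 × 4.376×10⁻⁶ = 1.851×10⁻⁶ mol.
Product: Φ × n_abs = 0.343 × 1.851×10⁻⁶ = 6.349×10⁻⁷ mol.

6.35×10⁻⁷ mol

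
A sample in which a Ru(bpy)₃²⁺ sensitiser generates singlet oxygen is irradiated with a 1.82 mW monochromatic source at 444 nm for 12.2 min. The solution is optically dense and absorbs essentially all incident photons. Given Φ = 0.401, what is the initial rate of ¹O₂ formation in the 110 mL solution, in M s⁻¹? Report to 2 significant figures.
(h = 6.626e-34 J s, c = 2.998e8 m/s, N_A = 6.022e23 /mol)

Photon energy at 444 nm: hc/λ = (6.626e-34)(2.998e8)/(444e-9) = 4.474e-19 J.
Energy delivered: (1.82 mW)(732 s) = 1.332 J.
Photons incident: 1.332 / 4.474e-19 = 2.977e18, i.e. 2.977e18/6.022e23 = 4.944e-6 mol.
Product formed: 0.401 × 4.944e-6 = 1.983e-6 mol.
Rate: 1.983e-6 mol / (732 s × 0.11 L) = 2.5e-8 M s⁻¹.

2.5e-8 M s⁻¹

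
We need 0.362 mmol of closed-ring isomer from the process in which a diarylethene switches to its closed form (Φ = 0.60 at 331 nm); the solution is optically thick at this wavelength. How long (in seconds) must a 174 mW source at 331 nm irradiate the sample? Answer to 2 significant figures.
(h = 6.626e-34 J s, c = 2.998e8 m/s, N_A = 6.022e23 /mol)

Product: 0.362 mmol = 3.62e-4 mol.
Photons that must be absorbed: 3.62e-4 / 0.60 = 6.033e-4 mol.
Photon energy: hc/λ = 6.001e-19 J; per mole, 3.614e5 J mol⁻¹.
Energy required: 6.033e-4 × 3.614e5 = 218.0 J.
Time: 218.0 J / 0.174 W = 1300 s.

t ≈ 1300 s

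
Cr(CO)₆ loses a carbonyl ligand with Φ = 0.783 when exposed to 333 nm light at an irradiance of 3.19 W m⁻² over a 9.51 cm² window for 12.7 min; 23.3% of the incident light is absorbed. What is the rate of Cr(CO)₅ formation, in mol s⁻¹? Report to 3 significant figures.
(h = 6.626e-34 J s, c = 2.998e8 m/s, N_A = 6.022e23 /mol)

1.54e-9 mol s⁻¹

Photon energy at 333 nm: hc/λ = (6.626e-34)(2.998e8)/(333e-9) = 5.965e-19 J.
Energy delivered: (3.19 W m⁻²)(9.51e-4 m²)(762 s) = 2.312 J.
Photons incident: 2.312 / 5.965e-19 = 3.876e18, i.e. 3.876e18/6.022e23 = 6.436e-6 mol.
Photons absorbed: 0.233 × 6.436e-6 = 1.500e-6 mol.
Product formed: 0.783 × 1.500e-6 = 1.175e-6 mol.
Rate: 1.175e-6 / 762 s = 1.54e-9 mol s⁻¹.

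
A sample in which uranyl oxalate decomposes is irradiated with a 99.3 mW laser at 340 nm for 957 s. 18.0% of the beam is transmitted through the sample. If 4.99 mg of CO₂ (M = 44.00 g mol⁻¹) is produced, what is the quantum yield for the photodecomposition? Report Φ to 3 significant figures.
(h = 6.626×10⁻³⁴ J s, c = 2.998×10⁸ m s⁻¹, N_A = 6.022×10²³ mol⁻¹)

Product: 4.99 mg / 44.00 g mol⁻¹ = 1.134×10⁻⁴ mol.
Photon energy at 340 nm: hc/λ = (6.626×10⁻³⁴)(2.998×10⁸)/(340×10⁻⁹) = 5.843×10⁻¹⁹ J.
Energy delivered: (99.3 mW)(957 s) = 95.03 J.
Photons incident: 95.03 / 5.843×10⁻¹⁹ = 1.626×10²⁰, i.e. 1.626×10²⁰/6.022×10²³ = 2.700×10⁻⁴ mol.
Fraction absorbed: 1 − 18.0/100 = 0.8200.
Photons absorbed: 0.8200 × 2.700×10⁻⁴ = 2.214×10⁻⁴ mol.
Φ = 1.134×10⁻⁴ mol / 2.214×10⁻⁴ mol photons = 0.512.

Φ = 0.512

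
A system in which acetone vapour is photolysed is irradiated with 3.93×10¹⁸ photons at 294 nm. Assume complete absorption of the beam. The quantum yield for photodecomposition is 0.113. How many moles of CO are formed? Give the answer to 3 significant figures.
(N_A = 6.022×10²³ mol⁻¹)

7.37×10⁻⁷ mol

Moles of photons: 3.93×10¹⁸ / 6.022×10²³ = 6.526×10⁻⁶ mol.
Product: Φ × n_abs = 0.113 × 6.526×10⁻⁶ = 7.374×10⁻⁷ mol.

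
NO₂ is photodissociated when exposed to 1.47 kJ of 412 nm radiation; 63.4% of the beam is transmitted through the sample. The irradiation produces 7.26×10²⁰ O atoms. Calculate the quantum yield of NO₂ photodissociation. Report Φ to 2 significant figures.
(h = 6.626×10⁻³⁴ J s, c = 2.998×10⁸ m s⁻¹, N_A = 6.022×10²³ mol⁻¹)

Product: 7.26×10²⁰ / 6.022×10²³ = 0.001206 mol.
Photon energy at 412 nm: hc/λ = (6.626×10⁻³⁴)(2.998×10⁸)/(412×10⁻⁹) = 4.822×10⁻¹⁹ J.
Incident energy: 1.47 kJ = 1470 J.
Photons incident: 1470 / 4.822×10⁻¹⁹ = 3.049×10²¹, i.e. 3.049×10²¹/6.022×10²³ = 0.005063 mol.
Fraction absorbed: 1 − 63.4/100 = 0.3660.
Photons absorbed: 0.3660 × 0.005063 = 0.001853 mol.
Φ = 0.001206 mol / 0.001853 mol photons = 0.65.

Φ = 0.65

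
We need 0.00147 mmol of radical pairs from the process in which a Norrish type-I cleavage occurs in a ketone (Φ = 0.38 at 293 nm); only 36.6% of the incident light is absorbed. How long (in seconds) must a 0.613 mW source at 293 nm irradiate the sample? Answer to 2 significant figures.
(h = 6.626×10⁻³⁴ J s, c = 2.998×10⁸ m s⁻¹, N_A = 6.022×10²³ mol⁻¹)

t ≈ 7000 s

Product: 0.00147 mmol = 1.47×10⁻⁶ mol.
Photons that must be absorbed: 1.47×10⁻⁶ / 0.38 = 3.868×10⁻⁶ mol.
Incident photons needed: 3.868×10⁻⁶ / 0.366 = 1.057×10⁻⁵ mol.
Photon energy: hc/λ = 6.780×10⁻¹⁹ J; per mole, 4.083×10⁵ J mol⁻¹.
Energy required: 1.057×10⁻⁵ × 4.083×10⁵ = 4.316 J.
Time: 4.316 J / 0.000613 W = 7000 s.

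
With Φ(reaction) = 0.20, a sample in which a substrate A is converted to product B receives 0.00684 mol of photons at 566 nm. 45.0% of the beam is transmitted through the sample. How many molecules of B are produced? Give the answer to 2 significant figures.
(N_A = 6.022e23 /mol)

4.5e20 molecules

Fraction absorbed: 1 − 45.0/100 = 0.5500.
Photons absorbed: 0.5500 × 0.00684 = 0.003762 mol.
Product: Φ × n_abs = 0.20 × 0.003762 = 7.524e-4 mol.
As a count: 7.524e-4 × 6.022e23 = 4.5e20.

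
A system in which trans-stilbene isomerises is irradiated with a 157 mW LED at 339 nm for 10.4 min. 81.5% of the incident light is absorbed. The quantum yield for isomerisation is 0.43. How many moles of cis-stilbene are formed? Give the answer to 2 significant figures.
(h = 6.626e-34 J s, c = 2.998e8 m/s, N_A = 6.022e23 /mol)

Photon energy at 339 nm: hc/λ = (6.626e-34)(2.998e8)/(339e-9) = 5.860e-19 J.
Energy delivered: (157 mW)(624 s) = 97.97 J.
Photons incident: 97.97 / 5.860e-19 = 1.672e20, i.e. 1.672e20/6.022e23 = 2.776e-4 mol.
Photons absorbed: 0.815 × 2.776e-4 = 2.262e-4 mol.
Product: Φ × n_abs = 0.43 × 2.262e-4 = 9.727e-5 mol.

9.7e-5 mol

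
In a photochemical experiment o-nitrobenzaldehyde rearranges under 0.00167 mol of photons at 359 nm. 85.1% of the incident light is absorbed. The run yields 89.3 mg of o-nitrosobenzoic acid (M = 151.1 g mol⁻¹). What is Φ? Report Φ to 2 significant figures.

Φ = 0.42

Product: 89.3 mg / 151.1 g mol⁻¹ = 5.910e-4 mol.
Photons absorbed: 0.851 × 0.00167 = 0.001421 mol.
Φ = 5.910e-4 mol / 0.001421 mol photons = 0.42.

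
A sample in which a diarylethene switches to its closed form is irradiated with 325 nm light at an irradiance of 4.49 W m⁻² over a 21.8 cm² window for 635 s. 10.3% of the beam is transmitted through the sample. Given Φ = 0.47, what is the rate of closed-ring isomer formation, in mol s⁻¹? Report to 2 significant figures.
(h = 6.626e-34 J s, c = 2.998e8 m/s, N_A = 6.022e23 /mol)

1.1e-8 mol s⁻¹

Photon energy at 325 nm: hc/λ = (6.626e-34)(2.998e8)/(325e-9) = 6.112e-19 J.
Energy delivered: (4.49 W m⁻²)(21.8e-4 m²)(635 s) = 6.216 J.
Photons incident: 6.216 / 6.112e-19 = 1.017e19, i.e. 1.017e19/6.022e23 = 1.689e-5 mol.
Fraction absorbed: 1 − 10.3/100 = 0.8970.
Photons absorbed: 0.8970 × 1.689e-5 = 1.515e-5 mol.
Product formed: 0.47 × 1.515e-5 = 7.121e-6 mol.
Rate: 7.121e-6 / 635 s = 1.1e-8 mol s⁻¹.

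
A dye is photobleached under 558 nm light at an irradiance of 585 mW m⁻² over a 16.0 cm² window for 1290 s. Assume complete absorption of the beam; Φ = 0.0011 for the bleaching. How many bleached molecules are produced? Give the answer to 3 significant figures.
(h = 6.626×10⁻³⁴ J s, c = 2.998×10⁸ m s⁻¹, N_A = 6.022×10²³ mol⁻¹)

Photon energy at 558 nm: hc/λ = (6.626×10⁻³⁴)(2.998×10⁸)/(558×10⁻⁹) = 3.560×10⁻¹⁹ J.
Energy delivered: (585 mW m⁻²)(16.0×10⁻⁴ m²)(1290 s) = 1.207 J.
Photons incident: 1.207 / 3.560×10⁻¹⁹ = 3.390×10¹⁸, i.e. 3.390×10¹⁸/6.022×10²³ = 5.629×10⁻⁶ mol.
Product: Φ × n_abs = 0.0011 × 5.629×10⁻⁶ = 6.192×10⁻⁹ mol.
As a count: 6.192×10⁻⁹ × 6.022×10²³ = 3.73×10¹⁵.

3.73×10¹⁵ bleached molecules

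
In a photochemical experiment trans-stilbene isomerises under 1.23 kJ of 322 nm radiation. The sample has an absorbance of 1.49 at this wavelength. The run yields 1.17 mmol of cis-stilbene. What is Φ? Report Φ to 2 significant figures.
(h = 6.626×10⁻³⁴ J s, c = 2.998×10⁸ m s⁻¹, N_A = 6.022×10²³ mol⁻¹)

Product: 1.17 mmol = 0.00117 mol.
Photon energy at 322 nm: hc/λ = (6.626×10⁻³⁴)(2.998×10⁸)/(322×10⁻⁹) = 6.169×10⁻¹⁹ J.
Incident energy: 1.23 kJ = 1230 J.
Photons incident: 1230 / 6.169×10⁻¹⁹ = 1.994×10²¹, i.e. 1.994×10²¹/6.022×10²³ = 0.003311 mol.
Fraction absorbed: 1 − 10^(−1.49) = 0.9676.
Photons absorbed: 0.9676 × 0.003311 = 0.003204 mol.
Φ = 0.00117 mol / 0.003204 mol photons = 0.37.

Φ = 0.37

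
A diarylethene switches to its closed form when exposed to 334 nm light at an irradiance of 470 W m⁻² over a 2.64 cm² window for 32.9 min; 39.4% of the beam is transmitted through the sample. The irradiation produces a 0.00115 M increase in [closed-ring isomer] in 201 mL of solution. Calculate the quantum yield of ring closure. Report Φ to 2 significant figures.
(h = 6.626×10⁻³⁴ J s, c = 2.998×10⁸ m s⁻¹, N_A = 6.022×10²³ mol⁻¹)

Product: (0.00115 M)(0.201 L) = 2.312×10⁻⁴ mol.
Photon energy at 334 nm: hc/λ = (6.626×10⁻³⁴)(2.998×10⁸)/(334×10⁻⁹) = 5.948×10⁻¹⁹ J.
Energy delivered: (470 W m⁻²)(2.64×10⁻⁴ m²)(1974 s) = 244.9 J.
Photons incident: 244.9 / 5.948×10⁻¹⁹ = 4.117×10²⁰, i.e. 4.117×10²⁰/6.022×10²³ = 6.837×10⁻⁴ mol.
Fraction absorbed: 1 − 39.4/100 = 0.6060.
Photons absorbed: 0.6060 × 6.837×10⁻⁴ = 4.143×10⁻⁴ mol.
Φ = 2.312×10⁻⁴ mol / 4.143×10⁻⁴ mol photons = 0.56.

Φ = 0.56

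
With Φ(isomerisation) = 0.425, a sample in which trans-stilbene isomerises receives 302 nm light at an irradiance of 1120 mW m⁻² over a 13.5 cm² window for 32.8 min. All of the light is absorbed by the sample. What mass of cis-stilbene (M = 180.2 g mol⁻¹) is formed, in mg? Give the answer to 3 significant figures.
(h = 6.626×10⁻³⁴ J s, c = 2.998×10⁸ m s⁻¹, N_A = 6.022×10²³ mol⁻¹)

Photon energy at 302 nm: hc/λ = (6.626×10⁻³⁴)(2.998×10⁸)/(302×10⁻⁹) = 6.578×10⁻¹⁹ J.
Energy delivered: (1120 mW m⁻²)(13.5×10⁻⁴ m²)(1968 s) = 2.976 J.
Photons incident: 2.976 / 6.578×10⁻¹⁹ = 4.524×10¹⁸, i.e. 4.524×10¹⁸/6.022×10²³ = 7.512×10⁻⁶ mol.
Product: Φ × n_abs = 0.425 × 7.512×10⁻⁶ = 3.193×10⁻⁶ mol.
Mass: 3.193×10⁻⁶ × 180.2 = 5.754×10⁻⁴ g = 0.575 mg.

0.575 mg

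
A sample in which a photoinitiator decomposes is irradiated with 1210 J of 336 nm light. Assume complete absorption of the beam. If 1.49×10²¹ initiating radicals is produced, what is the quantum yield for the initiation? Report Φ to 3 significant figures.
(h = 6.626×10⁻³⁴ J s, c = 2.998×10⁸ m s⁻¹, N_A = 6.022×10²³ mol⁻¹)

Product: 1.49×10²¹ / 6.022×10²³ = 0.002474 mol.
Photon energy at 336 nm: hc/λ = (6.626×10⁻³⁴)(2.998×10⁸)/(336×10⁻⁹) = 5.912×10⁻¹⁹ J.
Photons incident: 1210 / 5.912×10⁻¹⁹ = 2.047×10²¹, i.e. 2.047×10²¹/6.022×10²³ = 0.003399 mol.
Φ = 0.002474 mol / 0.003399 mol photons = 0.728.

Φ = 0.728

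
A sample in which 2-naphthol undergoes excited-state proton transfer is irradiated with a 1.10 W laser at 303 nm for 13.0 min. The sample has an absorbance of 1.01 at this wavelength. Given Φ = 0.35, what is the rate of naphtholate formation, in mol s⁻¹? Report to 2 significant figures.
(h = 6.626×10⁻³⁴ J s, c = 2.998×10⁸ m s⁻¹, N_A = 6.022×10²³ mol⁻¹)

Photon energy at 303 nm: hc/λ = (6.626×10⁻³⁴)(2.998×10⁸)/(303×10⁻⁹) = 6.556×10⁻¹⁹ J.
Energy delivered: (1.10 W)(780 s) = 858.0 J.
Photons incident: 858.0 / 6.556×10⁻¹⁹ = 1.309×10²¹, i.e. 1.309×10²¹/6.022×10²³ = 0.002174 mol.
Fraction absorbed: 1 − 10^(−1.01) = 0.9023.
Photons absorbed: 0.9023 × 0.002174 = 0.001962 mol.
Product formed: 0.35 × 0.001962 = 6.867×10⁻⁴ mol.
Rate: 6.867×10⁻⁴ / 780 s = 8.8×10⁻⁷ mol s⁻¹.

8.8×10⁻⁷ mol s⁻¹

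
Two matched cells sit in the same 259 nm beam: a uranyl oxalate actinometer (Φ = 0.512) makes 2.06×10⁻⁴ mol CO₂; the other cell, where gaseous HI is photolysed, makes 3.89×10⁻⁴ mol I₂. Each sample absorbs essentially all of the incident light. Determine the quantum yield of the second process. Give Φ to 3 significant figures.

Φ = 0.967

Photons absorbed by the actinometer: 2.06×10⁻⁴ / 0.512 = 4.023×10⁻⁴ mol.
Φ(unknown) = 3.89×10⁻⁴ / 4.023×10⁻⁴ = 0.967.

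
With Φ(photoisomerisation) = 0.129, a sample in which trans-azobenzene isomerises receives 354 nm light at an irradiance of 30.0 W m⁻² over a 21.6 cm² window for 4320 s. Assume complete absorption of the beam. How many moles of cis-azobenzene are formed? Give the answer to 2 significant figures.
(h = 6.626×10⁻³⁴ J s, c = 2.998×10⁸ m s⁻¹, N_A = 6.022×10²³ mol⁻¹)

Photon energy at 354 nm: hc/λ = (6.626×10⁻³⁴)(2.998×10⁸)/(354×10⁻⁹) = 5.612×10⁻¹⁹ J.
Energy delivered: (30.0 W m⁻²)(21.6×10⁻⁴ m²)(4320 s) = 279.9 J.
Photons incident: 279.9 / 5.612×10⁻¹⁹ = 4.988×10²⁰, i.e. 4.988×10²⁰/6.022×10²³ = 8.283×10⁻⁴ mol.
Product: Φ × n_abs = 0.129 × 8.283×10⁻⁴ = 1.069×10⁻⁴ mol.

1.1×10⁻⁴ mol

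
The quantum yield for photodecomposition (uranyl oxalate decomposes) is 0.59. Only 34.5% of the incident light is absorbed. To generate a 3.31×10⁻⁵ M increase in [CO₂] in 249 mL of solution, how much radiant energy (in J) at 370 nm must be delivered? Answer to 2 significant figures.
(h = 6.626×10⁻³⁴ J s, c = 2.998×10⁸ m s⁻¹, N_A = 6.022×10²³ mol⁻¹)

13 J

Product: (3.31×10⁻⁵ M)(0.249 L) = 8.242×10⁻⁶ mol.
Photons that must be absorbed: 8.242×10⁻⁶ / 0.59 = 1.397×10⁻⁵ mol.
Incident photons needed: 1.397×10⁻⁵ / 0.345 = 4.049×10⁻⁵ mol.
Photon energy: hc/λ = 5.369×10⁻¹⁹ J; per mole, 3.233×10⁵ J mol⁻¹.
Energy required: 4.049×10⁻⁵ × 3.233×10⁵ = 13 J.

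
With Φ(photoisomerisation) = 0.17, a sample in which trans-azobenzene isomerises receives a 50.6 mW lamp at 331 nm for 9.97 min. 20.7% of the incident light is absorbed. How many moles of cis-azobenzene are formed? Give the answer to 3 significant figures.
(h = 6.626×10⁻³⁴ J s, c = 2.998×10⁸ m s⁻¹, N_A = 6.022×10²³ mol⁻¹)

Photon energy at 331 nm: hc/λ = (6.626×10⁻³⁴)(2.998×10⁸)/(331×10⁻⁹) = 6.001×10⁻¹⁹ J.
Energy delivered: (50.6 mW)(598.2 s) = 30.27 J.
Photons incident: 30.27 / 6.001×10⁻¹⁹ = 5.044×10¹⁹, i.e. 5.044×10¹⁹/6.022×10²³ = 8.376×10⁻⁵ mol.
Photons absorbed: 0.207 × 8.376×10⁻⁵ = 1.734×10⁻⁵ mol.
Product: Φ × n_abs = 0.17 × 1.734×10⁻⁵ = 2.948×10⁻⁶ mol.

2.95×10⁻⁶ mol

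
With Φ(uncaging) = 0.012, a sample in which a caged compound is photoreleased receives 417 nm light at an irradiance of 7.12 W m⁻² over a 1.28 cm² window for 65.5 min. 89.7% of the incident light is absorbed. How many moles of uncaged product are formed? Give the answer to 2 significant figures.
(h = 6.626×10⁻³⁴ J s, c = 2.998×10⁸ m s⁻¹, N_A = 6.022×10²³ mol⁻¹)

1.3×10⁻⁷ mol

Photon energy at 417 nm: hc/λ = (6.626×10⁻³⁴)(2.998×10⁸)/(417×10⁻⁹) = 4.764×10⁻¹⁹ J.
Energy delivered: (7.12 W m⁻²)(1.28×10⁻⁴ m²)(3930 s) = 3.582 J.
Photons incident: 3.582 / 4.764×10⁻¹⁹ = 7.519×10¹⁸, i.e. 7.519×10¹⁸/6.022×10²³ = 1.249×10⁻⁵ mol.
Photons absorbed: 0.897 × 1.249×10⁻⁵ = 1.120×10⁻⁵ mol.
Product: Φ × n_abs = 0.012 × 1.120×10⁻⁵ = 1.344×10⁻⁷ mol.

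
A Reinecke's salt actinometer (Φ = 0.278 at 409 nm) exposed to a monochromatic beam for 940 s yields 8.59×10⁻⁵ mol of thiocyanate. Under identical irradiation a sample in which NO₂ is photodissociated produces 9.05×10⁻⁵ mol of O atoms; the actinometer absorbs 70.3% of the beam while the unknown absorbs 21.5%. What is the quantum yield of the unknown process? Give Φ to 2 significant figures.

Φ = 0.96

Photons absorbed by the actinometer: 8.59×10⁻⁵ / 0.278 = 3.090×10⁻⁴ mol.
Incident flux: 3.090×10⁻⁴ / 0.703 = 4.395×10⁻⁴ einstein.
Absorbed by unknown: 0.215 × 4.395×10⁻⁴ = 9.449×10⁻⁵ mol.
Φ(unknown) = 9.05×10⁻⁵ / 9.449×10⁻⁵ = 0.96.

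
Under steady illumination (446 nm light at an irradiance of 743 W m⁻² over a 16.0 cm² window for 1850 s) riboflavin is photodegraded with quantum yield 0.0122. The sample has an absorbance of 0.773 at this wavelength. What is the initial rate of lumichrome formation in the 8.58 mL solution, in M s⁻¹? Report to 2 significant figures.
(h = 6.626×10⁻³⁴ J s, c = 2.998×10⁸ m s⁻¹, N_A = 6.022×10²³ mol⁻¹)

Photon energy at 446 nm: hc/λ = (6.626×10⁻³⁴)(2.998×10⁸)/(446×10⁻⁹) = 4.454×10⁻¹⁹ J.
Energy delivered: (743 W m⁻²)(16.0×10⁻⁴ m²)(1850 s) = 2199 J.
Photons incident: 2199 / 4.454×10⁻¹⁹ = 4.937×10²¹, i.e. 4.937×10²¹/6.022×10²³ = 0.008198 mol.
Fraction absorbed: 1 − 10^(−0.773) = 0.8313.
Photons absorbed: 0.8313 × 0.008198 = 0.006815 mol.
Product formed: 0.0122 × 0.006815 = 8.314×10⁻⁵ mol.
Rate: 8.314×10⁻⁵ mol / (1850 s × 0.00858 L) = 5.2×10⁻⁶ M s⁻¹.

5.2×10⁻⁶ M s⁻¹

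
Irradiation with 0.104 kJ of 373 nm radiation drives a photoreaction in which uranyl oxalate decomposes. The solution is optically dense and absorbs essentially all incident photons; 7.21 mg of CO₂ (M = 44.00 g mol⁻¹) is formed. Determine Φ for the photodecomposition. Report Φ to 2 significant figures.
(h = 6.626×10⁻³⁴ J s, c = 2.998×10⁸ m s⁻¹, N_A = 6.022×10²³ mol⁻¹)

Product: 7.21 mg / 44.00 g mol⁻¹ = 1.639×10⁻⁴ mol.
Photon energy at 373 nm: hc/λ = (6.626×10⁻³⁴)(2.998×10⁸)/(373×10⁻⁹) = 5.326×10⁻¹⁹ J.
Incident energy: 0.104 kJ = 104 J.
Photons incident: 104 / 5.326×10⁻¹⁹ = 1.953×10²⁰, i.e. 1.953×10²⁰/6.022×10²³ = 3.243×10⁻⁴ mol.
Φ = 1.639×10⁻⁴ mol / 3.243×10⁻⁴ mol photons = 0.51.

Φ = 0.51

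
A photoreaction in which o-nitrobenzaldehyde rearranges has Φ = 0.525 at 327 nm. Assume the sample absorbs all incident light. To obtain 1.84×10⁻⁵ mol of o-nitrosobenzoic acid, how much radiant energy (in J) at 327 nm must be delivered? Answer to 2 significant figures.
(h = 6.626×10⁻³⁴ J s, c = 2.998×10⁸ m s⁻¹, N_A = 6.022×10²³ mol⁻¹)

13 J

Photons that must be absorbed: 1.84×10⁻⁵ / 0.525 = 3.505×10⁻⁵ mol.
Photon energy: hc/λ = 6.075×10⁻¹⁹ J; per mole, 3.658×10⁵ J mol⁻¹.
Energy required: 3.505×10⁻⁵ × 3.658×10⁵ = 13 J.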